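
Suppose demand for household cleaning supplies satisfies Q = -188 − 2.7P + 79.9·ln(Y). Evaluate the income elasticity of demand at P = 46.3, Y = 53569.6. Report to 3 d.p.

0.143

At P = 46.3, Y = 53569.6: Q = 557.000.
Holding P constant, ∂Q/∂Y = 79.9/Y = 0.00149152.
η_Y = (∂Q/∂Y)·(Y/Q) = 0.00149152 × (53569.6/557.000) = 0.143.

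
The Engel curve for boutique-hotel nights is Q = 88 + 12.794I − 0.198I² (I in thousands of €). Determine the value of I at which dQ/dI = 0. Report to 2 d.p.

32.31

dQ/dI = 12.794 − 0.396I.
The good is inferior where dQ/dI < 0. Setting dQ/dI = 0 gives I = 12.794 / 0.396 = 32.31.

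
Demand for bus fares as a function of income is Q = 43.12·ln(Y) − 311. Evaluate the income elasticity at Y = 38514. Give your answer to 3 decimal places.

At Y = 38514: Q = 144.294.
dQ/dY = 43.12/Y = 0.00111959 at this income.
η = (dQ/dY)·(Y/Q) = 0.00111959 × (38514/144.294) = 0.299.

0.299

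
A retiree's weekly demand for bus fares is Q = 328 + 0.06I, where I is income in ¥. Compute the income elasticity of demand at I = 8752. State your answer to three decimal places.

0.616

At I = 8752: Q = 853.120.
dQ/dI = 0.06.
η = (dQ/dI)·(I/Q) = 0.06 × (8752/853.120) = 0.616.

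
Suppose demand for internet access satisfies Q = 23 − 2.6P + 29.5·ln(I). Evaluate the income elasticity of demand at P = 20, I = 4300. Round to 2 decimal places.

0.14

At P = 20, I = 4300: Q = 217.808.
Holding P constant, ∂Q/∂I = 29.5/I = 0.00686047.
η_I = (∂Q/∂I)·(I/Q) = 0.00686047 × (4300/217.808) = 0.14.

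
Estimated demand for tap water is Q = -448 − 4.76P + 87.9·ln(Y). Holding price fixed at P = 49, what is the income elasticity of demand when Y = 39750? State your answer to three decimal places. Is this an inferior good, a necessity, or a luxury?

0.352 (necessity)

At P = 49, Y = 39750: Q = 249.653.
Holding P constant, ∂Q/∂Y = 87.9/Y = 0.00221132.
η_Y = (∂Q/∂Y)·(Y/Q) = 0.00221132 × (39750/249.653) = 0.352.
Since 0 < η < 1, this is a necessity.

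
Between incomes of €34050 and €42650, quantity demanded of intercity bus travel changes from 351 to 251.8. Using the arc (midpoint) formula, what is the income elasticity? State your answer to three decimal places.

ΔQ = 251.8 − 351 = -99.2; midpoint Q̄ = (351 + 251.8)/2 = 301.4.
ΔI = 42650 − 34050 = 8600; midpoint Ī = (34050 + 42650)/2 = 38350.
η = (ΔQ/Q̄) ÷ (ΔI/Ī) = (-99.2/301.4) ÷ (8600/38350) = -1.468.

-1.468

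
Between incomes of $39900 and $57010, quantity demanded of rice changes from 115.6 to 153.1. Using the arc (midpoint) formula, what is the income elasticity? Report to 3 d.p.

ΔQ = 153.1 − 115.6 = 37.5; midpoint Q̄ = (115.6 + 153.1)/2 = 134.35.
ΔI = 57010 − 39900 = 17110; midpoint Ī = (39900 + 57010)/2 = 48455.
η = (ΔQ/Q̄) ÷ (ΔI/Ī) = (37.5/134.35) ÷ (17110/48455) = 0.790.

0.790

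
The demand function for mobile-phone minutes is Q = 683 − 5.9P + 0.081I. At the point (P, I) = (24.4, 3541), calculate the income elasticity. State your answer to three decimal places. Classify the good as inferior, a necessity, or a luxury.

0.347 (necessity)

At P = 24.4, I = 3541: Q = 825.861.
Holding P constant, ∂Q/∂I = 0.081.
η_I = (∂Q/∂I)·(I/Q) = 0.081 × (3541/825.861) = 0.347.
Since 0 < η < 1, this is a necessity.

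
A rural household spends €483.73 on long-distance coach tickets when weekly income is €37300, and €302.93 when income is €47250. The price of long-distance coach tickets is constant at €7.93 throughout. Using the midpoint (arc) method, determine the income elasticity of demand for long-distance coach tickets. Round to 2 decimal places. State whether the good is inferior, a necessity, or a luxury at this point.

-1.95 (inferior good)

With a constant price, Q₁ = 483.73/7.93 = 61.000 and Q₂ = 302.93/7.93 = 38.201 (equivalently, work directly with expenditure since P cancels).
Midpoint %ΔQ = (302.93 − 483.73)/393.33 = -0.45966; midpoint %ΔI = (47250 − 37300)/42275 = 0.23536.
η = -0.45966 / 0.23536 = -1.95.
η < 0 ⇒ inferior good.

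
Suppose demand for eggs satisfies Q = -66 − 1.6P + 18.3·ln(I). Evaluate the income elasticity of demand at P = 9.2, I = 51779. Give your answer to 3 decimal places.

0.155

At P = 9.2, I = 51779: Q = 117.922.
Holding P constant, ∂Q/∂I = 18.3/I = 0.000353425.
η_I = (∂Q/∂I)·(I/Q) = 0.000353425 × (51779/117.922) = 0.155.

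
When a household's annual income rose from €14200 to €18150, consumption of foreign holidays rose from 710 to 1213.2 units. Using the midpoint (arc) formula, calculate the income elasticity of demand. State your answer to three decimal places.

2.143

ΔQ = 1213.2 − 710 = 503.2; midpoint Q̄ = (710 + 1213.2)/2 = 961.6.
ΔI = 18150 − 14200 = 3950; midpoint Ī = (14200 + 18150)/2 = 16175.
η = (ΔQ/Q̄) ÷ (ΔI/Ī) = (503.2/961.6) ÷ (3950/16175) = 2.143.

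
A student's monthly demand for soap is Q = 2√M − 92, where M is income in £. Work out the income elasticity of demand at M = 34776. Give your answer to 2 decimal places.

0.66

At M = 34776: Q = 280.966.
dQ/dM = 2/(2√M) = 0.00536241 at this income.
η = (dQ/dM)·(M/Q) = 0.00536241 × (34776/280.966) = 0.66.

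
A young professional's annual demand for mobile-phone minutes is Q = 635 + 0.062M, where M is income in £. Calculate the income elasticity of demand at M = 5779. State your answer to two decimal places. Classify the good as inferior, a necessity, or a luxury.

At M = 5779: Q = 993.298.
dQ/dM = 0.062.
η = (dQ/dM)·(M/Q) = 0.062 × (5779/993.298) = 0.36.
Since 0 < η < 1, the good is a necessity.

0.36 (necessity)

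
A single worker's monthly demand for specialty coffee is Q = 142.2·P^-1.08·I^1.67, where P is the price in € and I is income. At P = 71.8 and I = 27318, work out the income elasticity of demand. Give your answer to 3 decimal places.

1.670

For a multiplicative demand Q = A·P^α·I^β, the income elasticity is β everywhere.
Here β = 1.67, so η = 1.670.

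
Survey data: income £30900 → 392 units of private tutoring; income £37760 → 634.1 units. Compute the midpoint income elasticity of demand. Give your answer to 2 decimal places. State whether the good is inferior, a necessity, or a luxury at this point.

2.36 (luxury)

ΔQ = 634.1 − 392 = 242.1; midpoint Q̄ = (392 + 634.1)/2 = 513.05.
ΔI = 37760 − 30900 = 6860; midpoint Ī = (30900 + 37760)/2 = 34330.
η = (ΔQ/Q̄) ÷ (ΔI/Ī) = (242.1/513.05) ÷ (6860/34330) = 2.36.
η > 1 ⇒ luxury.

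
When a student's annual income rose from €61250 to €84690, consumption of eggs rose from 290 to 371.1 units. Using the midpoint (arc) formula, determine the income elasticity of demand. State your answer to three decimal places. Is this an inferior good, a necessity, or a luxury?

ΔQ = 371.1 − 290 = 81.1; midpoint Q̄ = (290 + 371.1)/2 = 330.55.
ΔI = 84690 − 61250 = 23440; midpoint Ī = (61250 + 84690)/2 = 72970.
η = (ΔQ/Q̄) ÷ (ΔI/Ī) = (81.1/330.55) ÷ (23440/72970) = 0.764.
0 < η < 1 ⇒ necessity.

0.764 (necessity)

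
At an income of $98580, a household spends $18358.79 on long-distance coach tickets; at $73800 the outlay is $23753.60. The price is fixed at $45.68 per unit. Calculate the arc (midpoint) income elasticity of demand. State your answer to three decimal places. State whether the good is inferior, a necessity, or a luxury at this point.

-0.891 (inferior good)

With a constant price, Q₁ = 18358.79/45.68 = 401.900 and Q₂ = 23753.60/45.68 = 520.000 (equivalently, work directly with expenditure since P cancels).
Midpoint %ΔQ = (23753.60 − 18358.79)/21056.20 = 0.25621; midpoint %ΔI = (73800 − 98580)/86190 = -0.28750.
η = 0.25621 / -0.28750 = -0.891.
η < 0 ⇒ inferior good.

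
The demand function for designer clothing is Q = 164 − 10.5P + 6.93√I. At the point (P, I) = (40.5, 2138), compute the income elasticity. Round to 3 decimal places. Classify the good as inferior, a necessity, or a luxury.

2.707 (luxury)

At P = 40.5, I = 2138: Q = 59.183.
Holding P constant, ∂Q/∂I = 6.93/(2√I) = 0.0749375.
η_I = (∂Q/∂I)·(I/Q) = 0.0749375 × (2138/59.183) = 2.707.
Since η > 1, this is a luxury.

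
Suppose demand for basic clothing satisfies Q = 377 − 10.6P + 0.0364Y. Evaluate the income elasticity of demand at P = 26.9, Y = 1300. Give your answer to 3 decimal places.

At P = 26.9, Y = 1300: Q = 139.180.
Holding P constant, ∂Q/∂Y = 0.0364.
η_Y = (∂Q/∂Y)·(Y/Q) = 0.0364 × (1300/139.180) = 0.340.

0.340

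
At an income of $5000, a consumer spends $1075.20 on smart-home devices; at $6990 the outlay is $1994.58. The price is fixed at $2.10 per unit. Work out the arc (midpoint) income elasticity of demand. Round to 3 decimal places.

With a constant price, Q₁ = 1075.20/2.10 = 512.000 and Q₂ = 1994.58/2.10 = 949.800 (equivalently, work directly with expenditure since P cancels).
Midpoint %ΔQ = (1994.58 − 1075.20)/1534.89 = 0.59899; midpoint %ΔI = (6990 − 5000)/5995 = 0.33194.
η = 0.59899 / 0.33194 = 1.804.

1.804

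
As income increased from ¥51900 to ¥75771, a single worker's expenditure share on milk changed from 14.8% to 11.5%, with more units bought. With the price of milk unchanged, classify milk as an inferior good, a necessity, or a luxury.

necessity

Quantity rises but the budget share falls as income rises, so 0 < η < 1.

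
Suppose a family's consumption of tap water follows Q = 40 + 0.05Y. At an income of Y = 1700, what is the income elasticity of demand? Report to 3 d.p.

At Y = 1700: Q = 125.000.
dQ/dY = 0.05.
η = (dQ/dY)·(Y/Q) = 0.05 × (1700/125.000) = 0.680.

0.680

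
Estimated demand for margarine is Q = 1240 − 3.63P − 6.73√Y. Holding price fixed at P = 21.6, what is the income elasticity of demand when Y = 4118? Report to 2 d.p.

-0.30

At P = 21.6, Y = 4118: Q = 729.717.
Holding P constant, ∂Q/∂Y = -6.73/(2√Y) = -0.0524375.
η_Y = (∂Q/∂Y)·(Y/Q) = -0.0524375 × (4118/729.717) = -0.30.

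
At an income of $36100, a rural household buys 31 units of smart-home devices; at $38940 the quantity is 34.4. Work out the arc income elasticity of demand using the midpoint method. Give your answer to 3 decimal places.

1.374

ΔQ = 34.4 − 31 = 3.4; midpoint Q̄ = (31 + 34.4)/2 = 32.7.
ΔI = 38940 − 36100 = 2840; midpoint Ī = (36100 + 38940)/2 = 37520.
η = (ΔQ/Q̄) ÷ (ΔI/Ī) = (3.4/32.7) ÷ (2840/37520) = 1.374.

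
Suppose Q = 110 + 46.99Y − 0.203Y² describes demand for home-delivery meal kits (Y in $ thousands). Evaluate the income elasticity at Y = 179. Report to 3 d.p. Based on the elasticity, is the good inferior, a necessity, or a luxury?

At Y = 179: Q = 2016.8870.
dQ/dY = 46.99 − 0.406Y = -25.68400.
η = (dQ/dY)·(Y/Q) = -25.68400 × (179/2016.8870) = -2.279.
η < 0 ⇒ inferior good.

-2.279 (inferior good)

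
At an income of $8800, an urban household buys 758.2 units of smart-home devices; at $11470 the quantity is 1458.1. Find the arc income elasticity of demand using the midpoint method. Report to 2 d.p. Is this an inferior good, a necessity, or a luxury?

ΔQ = 1458.1 − 758.2 = 699.9; midpoint Q̄ = (758.2 + 1458.1)/2 = 1108.15.
ΔI = 11470 − 8800 = 2670; midpoint Ī = (8800 + 11470)/2 = 10135.
η = (ΔQ/Q̄) ÷ (ΔI/Ī) = (699.9/1108.15) ÷ (2670/10135) = 2.40.
η > 1 ⇒ luxury.

2.40 (luxury)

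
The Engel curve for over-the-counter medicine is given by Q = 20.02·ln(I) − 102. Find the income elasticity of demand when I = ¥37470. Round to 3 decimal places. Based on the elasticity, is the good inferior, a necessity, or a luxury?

At I = 37470: Q = 108.837.
dQ/dI = 20.02/I = 0.000534294 at this income.
η = (dQ/dI)·(I/Q) = 0.000534294 × (37470/108.837) = 0.184.
Since 0 < η < 1, the good is a necessity.

0.184 (necessity)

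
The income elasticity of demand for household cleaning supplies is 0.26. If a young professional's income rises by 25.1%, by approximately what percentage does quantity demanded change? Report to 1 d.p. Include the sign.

%ΔQ ≈ η × %ΔI = 0.26 × 25.1% = 6.5%.

6.5%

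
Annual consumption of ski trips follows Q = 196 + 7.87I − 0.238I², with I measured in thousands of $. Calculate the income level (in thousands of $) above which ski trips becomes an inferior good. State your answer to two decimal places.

dQ/dI = 7.87 − 0.476I.
The good is inferior where dQ/dI < 0. Setting dQ/dI = 0 gives I = 7.87 / 0.476 = 16.53.

16.53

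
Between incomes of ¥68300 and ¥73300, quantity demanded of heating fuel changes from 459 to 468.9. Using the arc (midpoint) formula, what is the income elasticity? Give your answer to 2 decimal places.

0.30

ΔQ = 468.9 − 459 = 9.9; midpoint Q̄ = (459 + 468.9)/2 = 463.95.
ΔI = 73300 − 68300 = 5000; midpoint Ī = (68300 + 73300)/2 = 70800.
η = (ΔQ/Q̄) ÷ (ΔI/Ī) = (9.9/463.95) ÷ (5000/70800) = 0.30.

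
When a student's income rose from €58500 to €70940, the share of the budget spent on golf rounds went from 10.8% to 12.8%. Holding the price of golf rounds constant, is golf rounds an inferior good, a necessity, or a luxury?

The budget share rises as income rises, so η > 1.

luxury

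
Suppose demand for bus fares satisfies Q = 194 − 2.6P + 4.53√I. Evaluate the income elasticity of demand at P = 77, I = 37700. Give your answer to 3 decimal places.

0.504

At P = 77, I = 37700: Q = 873.367.
Holding P constant, ∂Q/∂I = 4.53/(2√I) = 0.0116653.
η_I = (∂Q/∂I)·(I/Q) = 0.0116653 × (37700/873.367) = 0.504.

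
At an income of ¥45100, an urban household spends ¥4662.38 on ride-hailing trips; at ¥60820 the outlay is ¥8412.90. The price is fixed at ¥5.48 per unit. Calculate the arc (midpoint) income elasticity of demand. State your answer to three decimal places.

1.933

With a constant price, Q₁ = 4662.38/5.48 = 850.799 and Q₂ = 8412.90/5.48 = 1535.201 (equivalently, work directly with expenditure since P cancels).
Midpoint %ΔQ = (8412.90 − 4662.38)/6537.64 = 0.57368; midpoint %ΔI = (60820 − 45100)/52960 = 0.29683.
η = 0.57368 / 0.29683 = 1.933.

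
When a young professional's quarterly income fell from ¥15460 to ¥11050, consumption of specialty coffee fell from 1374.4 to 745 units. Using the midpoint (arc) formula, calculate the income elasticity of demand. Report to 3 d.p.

1.785

ΔQ = 745 − 1374.4 = -629.4; midpoint Q̄ = (1374.4 + 745)/2 = 1059.7.
ΔI = 11050 − 15460 = -4410; midpoint Ī = (15460 + 11050)/2 = 13255.
η = (ΔQ/Q̄) ÷ (ΔI/Ī) = (-629.4/1059.7) ÷ (-4410/13255) = 1.785.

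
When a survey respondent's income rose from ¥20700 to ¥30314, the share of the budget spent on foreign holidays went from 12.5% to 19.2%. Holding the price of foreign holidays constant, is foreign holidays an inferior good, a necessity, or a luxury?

luxury

The budget share rises as income rises, so η > 1.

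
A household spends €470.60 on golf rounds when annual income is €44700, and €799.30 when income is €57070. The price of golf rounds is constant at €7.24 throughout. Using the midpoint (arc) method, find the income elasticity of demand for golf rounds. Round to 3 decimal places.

With a constant price, Q₁ = 470.60/7.24 = 65.000 and Q₂ = 799.30/7.24 = 110.401 (equivalently, work directly with expenditure since P cancels).
Midpoint %ΔQ = (799.30 − 470.60)/634.95 = 0.51768; midpoint %ΔI = (57070 − 44700)/50885 = 0.24310.
η = 0.51768 / 0.24310 = 2.130.

2.130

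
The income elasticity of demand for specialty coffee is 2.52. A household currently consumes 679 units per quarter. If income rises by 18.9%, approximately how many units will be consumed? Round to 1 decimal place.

1002.4

%ΔQ ≈ η × %ΔI = 2.52 × 18.9% = 47.628%.
New Q ≈ 679 × (1 + 0.47628) = 1002.4.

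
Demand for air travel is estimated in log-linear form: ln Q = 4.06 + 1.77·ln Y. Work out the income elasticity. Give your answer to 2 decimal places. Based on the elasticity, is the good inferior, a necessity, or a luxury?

1.77 (luxury)

In a log-linear demand, the coefficient on ln Y is the income elasticity.
So η = 1.77.
η > 1 ⇒ luxury.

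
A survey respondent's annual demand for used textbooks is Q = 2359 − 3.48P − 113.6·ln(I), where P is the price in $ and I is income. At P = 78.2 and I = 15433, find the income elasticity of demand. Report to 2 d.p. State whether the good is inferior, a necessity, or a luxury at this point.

-0.11 (inferior good)

At P = 78.2, I = 15433: Q = 991.276.
Holding P constant, ∂Q/∂I = -113.6/I = -0.00736085.
η_I = (∂Q/∂I)·(I/Q) = -0.00736085 × (15433/991.276) = -0.11.
Since η < 0, this is an inferior good.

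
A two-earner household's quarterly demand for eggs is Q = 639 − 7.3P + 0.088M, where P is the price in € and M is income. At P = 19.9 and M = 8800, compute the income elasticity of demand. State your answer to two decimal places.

At P = 19.9, M = 8800: Q = 1268.130.
Holding P constant, ∂Q/∂M = 0.088.
η_M = (∂Q/∂M)·(M/Q) = 0.088 × (8800/1268.130) = 0.61.

0.61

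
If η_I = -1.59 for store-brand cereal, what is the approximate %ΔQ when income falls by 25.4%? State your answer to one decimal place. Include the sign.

40.4%

%ΔQ ≈ η × %ΔI = -1.59 × (-25.4%) = 40.4%.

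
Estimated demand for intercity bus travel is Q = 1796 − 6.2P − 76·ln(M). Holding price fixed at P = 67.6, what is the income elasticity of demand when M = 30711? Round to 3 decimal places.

-0.128

At P = 67.6, M = 30711: Q = 591.619.
Holding P constant, ∂Q/∂M = -76/M = -0.00247468.
η_M = (∂Q/∂M)·(M/Q) = -0.00247468 × (30711/591.619) = -0.128.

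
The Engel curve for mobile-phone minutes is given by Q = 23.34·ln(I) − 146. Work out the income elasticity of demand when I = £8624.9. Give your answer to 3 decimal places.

At I = 8624.9: Q = 65.517.
dQ/dI = 23.34/I = 0.00270612 at this income.
η = (dQ/dI)·(I/Q) = 0.00270612 × (8624.9/65.517) = 0.356.

0.356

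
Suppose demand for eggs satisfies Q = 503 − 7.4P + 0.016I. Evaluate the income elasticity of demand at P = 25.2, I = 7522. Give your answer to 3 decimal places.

0.275

At P = 25.2, I = 7522: Q = 436.872.
Holding P constant, ∂Q/∂I = 0.016.
η_I = (∂Q/∂I)·(I/Q) = 0.016 × (7522/436.872) = 0.275.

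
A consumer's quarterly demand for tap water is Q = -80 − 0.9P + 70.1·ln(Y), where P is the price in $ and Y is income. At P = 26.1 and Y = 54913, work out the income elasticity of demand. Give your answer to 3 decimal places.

At P = 26.1, Y = 54913: Q = 661.547.
Holding P constant, ∂Q/∂Y = 70.1/Y = 0.00127656.
η_Y = (∂Q/∂Y)·(Y/Q) = 0.00127656 × (54913/661.547) = 0.106.

0.106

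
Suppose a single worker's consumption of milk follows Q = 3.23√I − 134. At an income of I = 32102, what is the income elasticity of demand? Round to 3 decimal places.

0.651

At I = 32102: Q = 444.720.
dQ/dI = 3.23/(2√I) = 0.00901377 at this income.
η = (dQ/dI)·(I/Q) = 0.00901377 × (32102/444.720) = 0.651.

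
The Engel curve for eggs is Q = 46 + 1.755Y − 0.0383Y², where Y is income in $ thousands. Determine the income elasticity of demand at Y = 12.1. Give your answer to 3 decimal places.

At Y = 12.1: Q = 61.6280.
dQ/dY = 1.755 − 0.0766Y = 0.82814.
η = (dQ/dY)·(Y/Q) = 0.82814 × (12.1/61.6280) = 0.163.

0.163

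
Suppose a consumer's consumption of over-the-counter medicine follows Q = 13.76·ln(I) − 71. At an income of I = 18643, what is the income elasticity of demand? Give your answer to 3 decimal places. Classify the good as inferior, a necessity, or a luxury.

0.214 (necessity)

At I = 18643: Q = 64.305.
dQ/dI = 13.76/I = 0.000738079 at this income.
η = (dQ/dI)·(I/Q) = 0.000738079 × (18643/64.305) = 0.214.
Since 0 < η < 1, the good is a necessity.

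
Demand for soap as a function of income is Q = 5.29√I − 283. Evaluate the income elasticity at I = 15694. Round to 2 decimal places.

0.87

At I = 15694: Q = 379.708.
dQ/dI = 5.29/(2√I) = 0.0211134 at this income.
η = (dQ/dI)·(I/Q) = 0.0211134 × (15694/379.708) = 0.87.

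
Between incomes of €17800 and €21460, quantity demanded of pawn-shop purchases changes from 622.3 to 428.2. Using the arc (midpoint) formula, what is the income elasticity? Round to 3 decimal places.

ΔQ = 428.2 − 622.3 = -194.1; midpoint Q̄ = (622.3 + 428.2)/2 = 525.25.
ΔI = 21460 − 17800 = 3660; midpoint Ī = (17800 + 21460)/2 = 19630.
η = (ΔQ/Q̄) ÷ (ΔI/Ī) = (-194.1/525.25) ÷ (3660/19630) = -1.982.

-1.982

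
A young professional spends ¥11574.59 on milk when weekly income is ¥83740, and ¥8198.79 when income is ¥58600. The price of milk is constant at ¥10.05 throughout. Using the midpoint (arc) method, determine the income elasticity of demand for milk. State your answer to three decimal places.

0.967

With a constant price, Q₁ = 11574.59/10.05 = 1151.700 and Q₂ = 8198.79/10.05 = 815.800 (equivalently, work directly with expenditure since P cancels).
Midpoint %ΔQ = (8198.79 − 11574.59)/9886.69 = -0.34145; midpoint %ΔI = (58600 − 83740)/71170 = -0.35324.
η = -0.34145 / -0.35324 = 0.967.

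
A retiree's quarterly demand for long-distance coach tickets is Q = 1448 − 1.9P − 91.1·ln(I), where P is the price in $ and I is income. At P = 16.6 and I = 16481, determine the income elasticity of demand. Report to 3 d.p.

-0.171

At P = 16.6, I = 16481: Q = 531.882.
Holding P constant, ∂Q/∂I = -91.1/I = -0.00552758.
η_I = (∂Q/∂I)·(I/Q) = -0.00552758 × (16481/531.882) = -0.171.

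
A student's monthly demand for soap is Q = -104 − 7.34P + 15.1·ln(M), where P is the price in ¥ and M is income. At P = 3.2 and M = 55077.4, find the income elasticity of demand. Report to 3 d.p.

At P = 3.2, M = 55077.4: Q = 37.351.
Holding P constant, ∂Q/∂M = 15.1/M = 0.00027416.
η_M = (∂Q/∂M)·(M/Q) = 0.00027416 × (55077.4/37.351) = 0.404.

0.404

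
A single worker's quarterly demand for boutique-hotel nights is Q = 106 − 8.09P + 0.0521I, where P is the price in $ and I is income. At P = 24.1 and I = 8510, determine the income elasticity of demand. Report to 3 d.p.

1.251

At P = 24.1, I = 8510: Q = 354.402.
Holding P constant, ∂Q/∂I = 0.0521.
η_I = (∂Q/∂I)·(I/Q) = 0.0521 × (8510/354.402) = 1.251.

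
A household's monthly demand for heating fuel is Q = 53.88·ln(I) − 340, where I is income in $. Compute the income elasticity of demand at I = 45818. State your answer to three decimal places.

At I = 45818: Q = 238.263.
dQ/dI = 53.88/I = 0.00117596 at this income.
η = (dQ/dI)·(I/Q) = 0.00117596 × (45818/238.263) = 0.226.

0.226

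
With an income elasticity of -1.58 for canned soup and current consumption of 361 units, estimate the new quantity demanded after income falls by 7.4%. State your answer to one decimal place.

%ΔQ ≈ η × %ΔI = -1.58 × (-7.4%) = 11.692%.
New Q ≈ 361 × (1 + 0.11692) = 403.2.

403.2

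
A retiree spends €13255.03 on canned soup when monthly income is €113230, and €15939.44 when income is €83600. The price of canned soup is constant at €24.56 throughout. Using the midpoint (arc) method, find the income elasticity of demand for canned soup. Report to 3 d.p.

With a constant price, Q₁ = 13255.03/24.56 = 539.700 and Q₂ = 15939.44/24.56 = 649.000 (equivalently, work directly with expenditure since P cancels).
Midpoint %ΔQ = (15939.44 − 13255.03)/14597.24 = 0.18390; midpoint %ΔI = (83600 − 113230)/98415 = -0.30107.
η = 0.18390 / -0.30107 = -0.611.

-0.611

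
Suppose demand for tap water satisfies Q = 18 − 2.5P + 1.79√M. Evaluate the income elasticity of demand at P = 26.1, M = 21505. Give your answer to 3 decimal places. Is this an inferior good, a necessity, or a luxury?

At P = 26.1, M = 21505: Q = 215.246.
Holding P constant, ∂Q/∂M = 1.79/(2√M) = 0.00610314.
η_M = (∂Q/∂M)·(M/Q) = 0.00610314 × (21505/215.246) = 0.610.
Since 0 < η < 1, this is a necessity.

0.610 (necessity)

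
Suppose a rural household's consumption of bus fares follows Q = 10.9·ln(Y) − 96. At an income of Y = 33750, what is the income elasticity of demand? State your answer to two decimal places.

At Y = 33750: Q = 17.651.
dQ/dY = 10.9/Y = 0.000322963 at this income.
η = (dQ/dY)·(Y/Q) = 0.000322963 × (33750/17.651) = 0.62.

0.62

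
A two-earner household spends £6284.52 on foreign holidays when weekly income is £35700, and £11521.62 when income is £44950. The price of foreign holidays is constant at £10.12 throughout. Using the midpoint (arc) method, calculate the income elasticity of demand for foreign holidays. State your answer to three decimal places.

2.564

With a constant price, Q₁ = 6284.52/10.12 = 621.000 and Q₂ = 11521.62/10.12 = 1138.500 (equivalently, work directly with expenditure since P cancels).
Midpoint %ΔQ = (11521.62 − 6284.52)/8903.07 = 0.58824; midpoint %ΔI = (44950 − 35700)/40325 = 0.22939.
η = 0.58824 / 0.22939 = 2.564.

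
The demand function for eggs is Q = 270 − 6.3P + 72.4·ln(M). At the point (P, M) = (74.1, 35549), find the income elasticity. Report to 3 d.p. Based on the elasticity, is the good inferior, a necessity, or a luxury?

At P = 74.1, M = 35549: Q = 561.826.
Holding P constant, ∂Q/∂M = 72.4/M = 0.00203663.
η_M = (∂Q/∂M)·(M/Q) = 0.00203663 × (35549/561.826) = 0.129.
Since 0 < η < 1, this is a necessity.

0.129 (necessity)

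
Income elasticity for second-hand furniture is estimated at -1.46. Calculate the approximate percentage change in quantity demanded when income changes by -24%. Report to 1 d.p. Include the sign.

%ΔQ ≈ η × %ΔI = -1.46 × (-24%) = 35.0%.

35.0%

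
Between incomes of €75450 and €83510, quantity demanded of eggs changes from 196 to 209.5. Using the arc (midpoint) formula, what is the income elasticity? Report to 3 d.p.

0.657

ΔQ = 209.5 − 196 = 13.5; midpoint Q̄ = (196 + 209.5)/2 = 202.75.
ΔI = 83510 − 75450 = 8060; midpoint Ī = (75450 + 83510)/2 = 79480.
η = (ΔQ/Q̄) ÷ (ΔI/Ī) = (13.5/202.75) ÷ (8060/79480) = 0.657.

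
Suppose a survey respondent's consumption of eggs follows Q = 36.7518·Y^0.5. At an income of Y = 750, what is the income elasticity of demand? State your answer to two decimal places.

For Q = A·Y^β the income elasticity is constant and equal to β.
Here β = 0.5, so η = 0.50.

0.50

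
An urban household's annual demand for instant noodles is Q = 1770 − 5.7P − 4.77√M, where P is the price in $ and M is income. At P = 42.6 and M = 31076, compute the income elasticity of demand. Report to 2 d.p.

At P = 42.6, M = 31076: Q = 686.306.
Holding P constant, ∂Q/∂M = -4.77/(2√M) = -0.0135293.
η_M = (∂Q/∂M)·(M/Q) = -0.0135293 × (31076/686.306) = -0.61.

-0.61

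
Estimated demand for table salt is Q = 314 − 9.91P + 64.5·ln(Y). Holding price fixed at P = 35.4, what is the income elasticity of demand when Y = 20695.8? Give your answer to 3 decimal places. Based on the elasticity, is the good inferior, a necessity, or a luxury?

At P = 35.4, Y = 20695.8: Q = 604.167.
Holding P constant, ∂Q/∂Y = 64.5/Y = 0.00311657.
η_Y = (∂Q/∂Y)·(Y/Q) = 0.00311657 × (20695.8/604.167) = 0.107.
Since 0 < η < 1, this is a necessity.

0.107 (necessity)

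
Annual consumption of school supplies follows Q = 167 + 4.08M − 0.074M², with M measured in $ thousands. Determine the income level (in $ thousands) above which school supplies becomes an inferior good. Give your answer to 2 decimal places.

27.57

dQ/dM = 4.08 − 0.148M.
The good is inferior where dQ/dM < 0. Setting dQ/dM = 0 gives M = 4.08 / 0.148 = 27.57.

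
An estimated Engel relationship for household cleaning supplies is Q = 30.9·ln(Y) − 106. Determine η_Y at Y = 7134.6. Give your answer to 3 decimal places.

0.184

At Y = 7134.6: Q = 168.167.
dQ/dY = 30.9/Y = 0.00433101 at this income.
η = (dQ/dY)·(Y/Q) = 0.00433101 × (7134.6/168.167) = 0.184.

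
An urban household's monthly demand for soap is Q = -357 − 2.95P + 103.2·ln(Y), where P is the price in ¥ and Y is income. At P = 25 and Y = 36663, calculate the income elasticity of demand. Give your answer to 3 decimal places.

0.158

At P = 25, Y = 36663: Q = 653.833.
Holding P constant, ∂Q/∂Y = 103.2/Y = 0.00281483.
η_Y = (∂Q/∂Y)·(Y/Q) = 0.00281483 × (36663/653.833) = 0.158.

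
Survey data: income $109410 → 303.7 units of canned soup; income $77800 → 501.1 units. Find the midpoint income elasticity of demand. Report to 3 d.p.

-1.453

ΔQ = 501.1 − 303.7 = 197.4; midpoint Q̄ = (303.7 + 501.1)/2 = 402.4.
ΔI = 77800 − 109410 = -31610; midpoint Ī = (109410 + 77800)/2 = 93605.
η = (ΔQ/Q̄) ÷ (ΔI/Ī) = (197.4/402.4) ÷ (-31610/93605) = -1.453.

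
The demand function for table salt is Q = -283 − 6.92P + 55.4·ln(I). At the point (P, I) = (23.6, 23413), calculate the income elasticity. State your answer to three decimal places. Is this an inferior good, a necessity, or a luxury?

At P = 23.6, I = 23413: Q = 111.070.
Holding P constant, ∂Q/∂I = 55.4/I = 0.00236621.
η_I = (∂Q/∂I)·(I/Q) = 0.00236621 × (23413/111.070) = 0.499.
Since 0 < η < 1, this is a necessity.

0.499 (necessity)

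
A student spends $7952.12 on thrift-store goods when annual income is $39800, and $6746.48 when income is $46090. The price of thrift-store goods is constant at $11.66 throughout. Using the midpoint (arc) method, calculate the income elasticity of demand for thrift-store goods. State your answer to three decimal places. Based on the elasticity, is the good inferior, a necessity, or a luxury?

-1.120 (inferior good)

With a constant price, Q₁ = 7952.12/11.66 = 682.000 and Q₂ = 6746.48/11.66 = 578.600 (equivalently, work directly with expenditure since P cancels).
Midpoint %ΔQ = (6746.48 − 7952.12)/7349.30 = -0.16405; midpoint %ΔI = (46090 − 39800)/42945 = 0.14647.
η = -0.16405 / 0.14647 = -1.120.
η < 0 ⇒ inferior good.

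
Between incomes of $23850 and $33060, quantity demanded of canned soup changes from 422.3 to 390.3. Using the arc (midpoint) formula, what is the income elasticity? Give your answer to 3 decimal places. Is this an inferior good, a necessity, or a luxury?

-0.243 (inferior good)

ΔQ = 390.3 − 422.3 = -32; midpoint Q̄ = (422.3 + 390.3)/2 = 406.3.
ΔI = 33060 − 23850 = 9210; midpoint Ī = (23850 + 33060)/2 = 28455.
η = (ΔQ/Q̄) ÷ (ΔI/Ī) = (-32/406.3) ÷ (9210/28455) = -0.243.
η < 0 ⇒ inferior good.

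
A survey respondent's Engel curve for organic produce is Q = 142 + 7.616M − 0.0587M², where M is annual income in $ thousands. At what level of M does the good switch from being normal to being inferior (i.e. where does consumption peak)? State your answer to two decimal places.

dQ/dM = 7.616 − 0.1174M.
The good is inferior where dQ/dM < 0. Setting dQ/dM = 0 gives M = 7.616 / 0.1174 = 64.87.

64.87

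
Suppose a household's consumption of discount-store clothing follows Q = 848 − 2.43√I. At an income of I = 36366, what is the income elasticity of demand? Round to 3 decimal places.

At I = 36366: Q = 384.602.
dQ/dI = -2.43/(2√I) = -0.00637131 at this income.
η = (dQ/dI)·(I/Q) = -0.00637131 × (36366/384.602) = -0.602.

-0.602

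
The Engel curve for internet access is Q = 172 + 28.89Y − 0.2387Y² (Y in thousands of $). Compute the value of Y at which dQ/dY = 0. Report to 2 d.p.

dQ/dY = 28.89 − 0.4774Y.
The good is inferior where dQ/dY < 0. Setting dQ/dY = 0 gives Y = 28.89 / 0.4774 = 60.52.

60.52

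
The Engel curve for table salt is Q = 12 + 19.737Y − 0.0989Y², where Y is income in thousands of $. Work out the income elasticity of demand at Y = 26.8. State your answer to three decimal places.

At Y = 26.8: Q = 469.9177.
dQ/dY = 19.737 − 0.1978Y = 14.43596.
η = (dQ/dY)·(Y/Q) = 14.43596 × (26.8/469.9177) = 0.823.

0.823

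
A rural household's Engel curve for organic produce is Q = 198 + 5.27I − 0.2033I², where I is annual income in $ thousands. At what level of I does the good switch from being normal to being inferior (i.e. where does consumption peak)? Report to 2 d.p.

dQ/dI = 5.27 − 0.4066I.
The good is inferior where dQ/dI < 0. Setting dQ/dI = 0 gives I = 5.27 / 0.4066 = 12.96.

12.96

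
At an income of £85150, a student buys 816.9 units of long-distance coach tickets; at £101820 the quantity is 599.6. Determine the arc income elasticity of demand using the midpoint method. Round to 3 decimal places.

ΔQ = 599.6 − 816.9 = -217.3; midpoint Q̄ = (816.9 + 599.6)/2 = 708.25.
ΔI = 101820 − 85150 = 16670; midpoint Ī = (85150 + 101820)/2 = 93485.
η = (ΔQ/Q̄) ÷ (ΔI/Ī) = (-217.3/708.25) ÷ (16670/93485) = -1.721.

-1.721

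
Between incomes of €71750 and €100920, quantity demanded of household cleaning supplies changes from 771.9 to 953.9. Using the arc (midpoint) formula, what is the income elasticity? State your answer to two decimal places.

0.62

ΔQ = 953.9 − 771.9 = 182; midpoint Q̄ = (771.9 + 953.9)/2 = 862.9.
ΔI = 100920 − 71750 = 29170; midpoint Ī = (71750 + 100920)/2 = 86335.
η = (ΔQ/Q̄) ÷ (ΔI/Ī) = (182/862.9) ÷ (29170/86335) = 0.62.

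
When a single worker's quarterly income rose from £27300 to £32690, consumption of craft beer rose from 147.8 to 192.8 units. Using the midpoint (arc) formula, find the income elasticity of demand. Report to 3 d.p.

1.470

ΔQ = 192.8 − 147.8 = 45; midpoint Q̄ = (147.8 + 192.8)/2 = 170.3.
ΔI = 32690 − 27300 = 5390; midpoint Ī = (27300 + 32690)/2 = 29995.
η = (ΔQ/Q̄) ÷ (ΔI/Ī) = (45/170.3) ÷ (5390/29995) = 1.470.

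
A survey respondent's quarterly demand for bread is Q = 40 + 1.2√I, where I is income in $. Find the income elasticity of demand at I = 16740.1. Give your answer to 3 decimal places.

0.398

At I = 16740.1: Q = 195.260.
dQ/dI = 1.2/(2√I) = 0.00463738 at this income.
η = (dQ/dI)·(I/Q) = 0.00463738 × (16740.1/195.260) = 0.398.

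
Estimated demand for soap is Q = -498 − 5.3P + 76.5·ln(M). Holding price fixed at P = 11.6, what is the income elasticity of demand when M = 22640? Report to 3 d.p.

0.368

At P = 11.6, M = 22640: Q = 207.622.
Holding P constant, ∂Q/∂M = 76.5/M = 0.00337898.
η_M = (∂Q/∂M)·(M/Q) = 0.00337898 × (22640/207.622) = 0.368.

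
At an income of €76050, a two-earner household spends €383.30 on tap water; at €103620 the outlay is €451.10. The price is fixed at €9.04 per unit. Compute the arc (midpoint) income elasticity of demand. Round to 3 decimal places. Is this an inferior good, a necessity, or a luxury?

0.530 (necessity)

With a constant price, Q₁ = 383.30/9.04 = 42.400 and Q₂ = 451.10/9.04 = 49.900 (equivalently, work directly with expenditure since P cancels).
Midpoint %ΔQ = (451.10 − 383.30)/417.20 = 0.16251; midpoint %ΔI = (103620 − 76050)/89835 = 0.30690.
η = 0.16251 / 0.30690 = 0.530.
0 < η < 1 ⇒ necessity.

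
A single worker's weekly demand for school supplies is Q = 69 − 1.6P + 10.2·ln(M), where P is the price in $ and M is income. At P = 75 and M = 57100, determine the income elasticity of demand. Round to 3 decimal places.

At P = 75, M = 57100: Q = 60.716.
Holding P constant, ∂Q/∂M = 10.2/M = 0.000178634.
η_M = (∂Q/∂M)·(M/Q) = 0.000178634 × (57100/60.716) = 0.168.

0.168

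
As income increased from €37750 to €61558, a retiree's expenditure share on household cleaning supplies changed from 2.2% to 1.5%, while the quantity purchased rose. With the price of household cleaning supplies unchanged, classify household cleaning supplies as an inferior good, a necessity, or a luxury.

necessity

Quantity rises but the budget share falls as income rises, so 0 < η < 1.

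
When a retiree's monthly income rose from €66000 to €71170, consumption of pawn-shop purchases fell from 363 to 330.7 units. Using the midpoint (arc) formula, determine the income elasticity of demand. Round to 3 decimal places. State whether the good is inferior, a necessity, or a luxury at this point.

ΔQ = 330.7 − 363 = -32.3; midpoint Q̄ = (363 + 330.7)/2 = 346.85.
ΔI = 71170 − 66000 = 5170; midpoint Ī = (66000 + 71170)/2 = 68585.
η = (ΔQ/Q̄) ÷ (ΔI/Ī) = (-32.3/346.85) ÷ (5170/68585) = -1.235.
η < 0 ⇒ inferior good.

-1.235 (inferior good)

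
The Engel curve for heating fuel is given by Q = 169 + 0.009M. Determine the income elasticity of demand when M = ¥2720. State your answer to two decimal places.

0.13

At M = 2720: Q = 193.480.
dQ/dM = 0.009.
η = (dQ/dM)·(M/Q) = 0.009 × (2720/193.480) = 0.13.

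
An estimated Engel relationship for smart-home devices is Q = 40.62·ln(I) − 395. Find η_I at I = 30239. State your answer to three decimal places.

1.687

At I = 30239: Q = 24.072.
dQ/dI = 40.62/I = 0.0013433 at this income.
η = (dQ/dI)·(I/Q) = 0.0013433 × (30239/24.072) = 1.687.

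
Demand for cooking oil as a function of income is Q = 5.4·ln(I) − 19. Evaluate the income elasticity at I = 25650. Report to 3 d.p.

0.151

At I = 25650: Q = 35.822.
dQ/dI = 5.4/I = 0.000210526 at this income.
η = (dQ/dI)·(I/Q) = 0.000210526 × (25650/35.822) = 0.151.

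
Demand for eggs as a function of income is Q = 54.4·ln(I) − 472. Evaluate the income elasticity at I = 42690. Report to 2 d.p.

At I = 42690: Q = 107.998.
dQ/dI = 54.4/I = 0.0012743 at this income.
η = (dQ/dI)·(I/Q) = 0.0012743 × (42690/107.998) = 0.50.

0.50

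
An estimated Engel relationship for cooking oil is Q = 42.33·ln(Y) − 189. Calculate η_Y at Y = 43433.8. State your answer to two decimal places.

0.16

At Y = 43433.8: Q = 263.042.
dQ/dY = 42.33/Y = 0.000974587 at this income.
η = (dQ/dY)·(Y/Q) = 0.000974587 × (43433.8/263.042) = 0.16.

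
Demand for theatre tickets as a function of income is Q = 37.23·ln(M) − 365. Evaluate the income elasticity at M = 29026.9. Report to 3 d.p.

2.118

At M = 29026.9: Q = 17.575.
dQ/dM = 37.23/M = 0.0012826 at this income.
η = (dQ/dM)·(M/Q) = 0.0012826 × (29026.9/17.575) = 2.118.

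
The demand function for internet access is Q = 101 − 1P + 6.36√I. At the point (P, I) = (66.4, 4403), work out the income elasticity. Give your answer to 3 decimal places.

0.462

At P = 66.4, I = 4403: Q = 456.618.
Holding P constant, ∂Q/∂I = 6.36/(2√I) = 0.047924.
η_I = (∂Q/∂I)·(I/Q) = 0.047924 × (4403/456.618) = 0.462.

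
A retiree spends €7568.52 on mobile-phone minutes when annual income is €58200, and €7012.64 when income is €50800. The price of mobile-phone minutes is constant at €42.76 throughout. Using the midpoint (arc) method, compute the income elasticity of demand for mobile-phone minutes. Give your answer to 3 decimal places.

0.562

With a constant price, Q₁ = 7568.52/42.76 = 177.000 and Q₂ = 7012.64/42.76 = 164.000 (equivalently, work directly with expenditure since P cancels).
Midpoint %ΔQ = (7012.64 − 7568.52)/7290.58 = -0.07625; midpoint %ΔI = (50800 − 58200)/54500 = -0.13578.
η = -0.07625 / -0.13578 = 0.562.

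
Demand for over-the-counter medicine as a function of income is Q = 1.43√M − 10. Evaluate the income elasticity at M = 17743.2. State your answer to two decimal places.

0.53

At M = 17743.2: Q = 180.481.
dQ/dM = 1.43/(2√M) = 0.00536772 at this income.
η = (dQ/dM)·(M/Q) = 0.00536772 × (17743.2/180.481) = 0.53.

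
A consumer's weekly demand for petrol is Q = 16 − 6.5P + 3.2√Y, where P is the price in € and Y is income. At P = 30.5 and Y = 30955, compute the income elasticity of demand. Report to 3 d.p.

At P = 30.5, Y = 30955: Q = 380.759.
Holding P constant, ∂Q/∂Y = 3.2/(2√Y) = 0.00909399.
η_Y = (∂Q/∂Y)·(Y/Q) = 0.00909399 × (30955/380.759) = 0.739.

0.739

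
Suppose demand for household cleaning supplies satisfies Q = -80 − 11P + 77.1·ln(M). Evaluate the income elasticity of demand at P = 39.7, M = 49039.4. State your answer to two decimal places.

At P = 39.7, M = 49039.4: Q = 316.009.
Holding P constant, ∂Q/∂M = 77.1/M = 0.00157221.
η_M = (∂Q/∂M)·(M/Q) = 0.00157221 × (49039.4/316.009) = 0.24.

0.24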